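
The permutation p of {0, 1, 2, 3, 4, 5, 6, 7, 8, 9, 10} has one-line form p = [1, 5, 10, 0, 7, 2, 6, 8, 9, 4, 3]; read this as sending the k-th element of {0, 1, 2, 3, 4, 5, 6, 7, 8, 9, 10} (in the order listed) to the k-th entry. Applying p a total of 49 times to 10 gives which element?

Tracing 10 → 3 → … returns to 10 after 6 steps, so 10 lies in a 6-cycle (0, 1, 5, 2, 10, 3).
Since the cycle has length 6, p^49 acts on it the same as p^1 (49 mod 6 = 1).
Advancing 1 step from 10: 10 → 3.

3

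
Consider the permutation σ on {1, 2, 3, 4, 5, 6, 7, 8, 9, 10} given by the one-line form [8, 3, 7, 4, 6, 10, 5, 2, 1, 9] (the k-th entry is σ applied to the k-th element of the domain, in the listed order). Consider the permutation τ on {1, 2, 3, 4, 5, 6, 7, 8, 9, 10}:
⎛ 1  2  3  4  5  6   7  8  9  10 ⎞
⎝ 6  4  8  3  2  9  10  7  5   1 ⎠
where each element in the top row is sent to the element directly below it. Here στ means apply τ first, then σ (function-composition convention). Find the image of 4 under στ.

(στ)(4) = σ(τ(4)). τ(4) = 3, then σ(3) = 7. So (στ)(4) = 7.

7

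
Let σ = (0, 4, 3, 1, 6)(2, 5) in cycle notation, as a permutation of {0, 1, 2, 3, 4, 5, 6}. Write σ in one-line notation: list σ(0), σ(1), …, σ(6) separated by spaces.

Reading each image from the cycles: 0↦4, 1↦6, 2↦5, 3↦1, 4↦3, 5↦2, 6↦0.
Listing these in domain order gives 4 6 5 1 3 2 0.

4 6 5 1 3 2 0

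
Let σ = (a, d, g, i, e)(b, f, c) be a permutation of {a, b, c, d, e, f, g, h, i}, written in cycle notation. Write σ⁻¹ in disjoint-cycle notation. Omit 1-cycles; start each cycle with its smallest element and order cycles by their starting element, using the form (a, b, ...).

Inverting a permutation written in cycle notation just reverses the order within every cycle.
After reversing and putting each cycle's least element first, σ⁻¹ = (a, e, i, g, d)(b, c, f).

(a, e, i, g, d)(b, c, f)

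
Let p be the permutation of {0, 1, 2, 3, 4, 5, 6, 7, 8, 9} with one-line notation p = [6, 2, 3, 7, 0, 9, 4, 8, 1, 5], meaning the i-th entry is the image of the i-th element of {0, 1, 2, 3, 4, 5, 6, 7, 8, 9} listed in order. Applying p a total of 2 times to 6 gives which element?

Tracing 6 → 4 → … returns to 6 after 3 steps, so 6 lies in a 3-cycle (0 6 4).
Stepping 2 places around the cycle: 6 → 4 → 0.

0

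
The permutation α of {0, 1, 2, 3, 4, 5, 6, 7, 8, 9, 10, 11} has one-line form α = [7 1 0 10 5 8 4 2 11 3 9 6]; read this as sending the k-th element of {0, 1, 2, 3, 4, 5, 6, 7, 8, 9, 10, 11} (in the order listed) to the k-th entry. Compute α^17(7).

Tracing 7 → 2 → … returns to 7 after 3 steps, so 7 lies in a 3-cycle (0, 7, 2).
Since the cycle has length 3, α^17 acts on it the same as α^2 (17 mod 3 = 2).
Advancing 2 steps from 7: 7 → 2 → 0.

0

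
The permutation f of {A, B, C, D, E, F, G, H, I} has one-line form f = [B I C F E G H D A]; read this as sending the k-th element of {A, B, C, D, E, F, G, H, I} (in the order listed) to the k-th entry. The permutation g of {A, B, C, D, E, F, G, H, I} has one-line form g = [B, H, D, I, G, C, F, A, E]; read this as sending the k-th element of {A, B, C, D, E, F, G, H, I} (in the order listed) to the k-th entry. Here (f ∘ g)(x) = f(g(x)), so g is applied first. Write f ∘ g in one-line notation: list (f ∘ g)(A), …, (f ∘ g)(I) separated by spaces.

I D F A H C G B E

(f ∘ g)(x) = f(g(x)). Computing each image: f(g(A)) = f(B) = I, f(g(B)) = f(H) = D, f(g(C)) = f(D) = F, f(g(D)) = f(I) = A, f(g(E)) = f(G) = H, f(g(F)) = f(C) = C, f(g(G)) = f(F) = G, f(g(H)) = f(A) = B, f(g(I)) = f(E) = E.
Hence f ∘ g = [I D F A H C G B E].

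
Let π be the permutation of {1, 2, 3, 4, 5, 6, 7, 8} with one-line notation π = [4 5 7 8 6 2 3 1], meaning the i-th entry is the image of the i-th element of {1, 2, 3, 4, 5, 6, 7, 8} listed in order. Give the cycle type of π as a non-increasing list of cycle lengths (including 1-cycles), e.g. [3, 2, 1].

The disjoint cycles are (1 4 8)(2 5 6)(3 7), with lengths 3, 3, 2 in non-increasing order.

[3, 3, 2]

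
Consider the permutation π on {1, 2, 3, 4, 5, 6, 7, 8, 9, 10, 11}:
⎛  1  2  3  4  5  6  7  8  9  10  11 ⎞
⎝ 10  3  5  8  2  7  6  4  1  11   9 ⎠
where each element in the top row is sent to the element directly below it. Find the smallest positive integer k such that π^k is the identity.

Decomposing into disjoint cycles gives cycle lengths 4, 3, 2, 2.
The order of π is the least common multiple of its cycle lengths: lcm(4, 3, 2, 2) = 12.

12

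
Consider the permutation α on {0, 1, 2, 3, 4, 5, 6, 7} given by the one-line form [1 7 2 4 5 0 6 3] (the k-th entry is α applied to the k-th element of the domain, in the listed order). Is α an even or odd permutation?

odd

In disjoint-cycle form the cycle lengths are 6, 1, 1.
A cycle of length ℓ contributes ℓ−1 transpositions, so α is a product of 5 transpositions — odd.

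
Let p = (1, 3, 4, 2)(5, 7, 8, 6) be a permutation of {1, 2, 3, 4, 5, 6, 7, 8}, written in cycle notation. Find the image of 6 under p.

6 appears in (5, 7, 8, 6); the next entry (wrapping around) is 5.

5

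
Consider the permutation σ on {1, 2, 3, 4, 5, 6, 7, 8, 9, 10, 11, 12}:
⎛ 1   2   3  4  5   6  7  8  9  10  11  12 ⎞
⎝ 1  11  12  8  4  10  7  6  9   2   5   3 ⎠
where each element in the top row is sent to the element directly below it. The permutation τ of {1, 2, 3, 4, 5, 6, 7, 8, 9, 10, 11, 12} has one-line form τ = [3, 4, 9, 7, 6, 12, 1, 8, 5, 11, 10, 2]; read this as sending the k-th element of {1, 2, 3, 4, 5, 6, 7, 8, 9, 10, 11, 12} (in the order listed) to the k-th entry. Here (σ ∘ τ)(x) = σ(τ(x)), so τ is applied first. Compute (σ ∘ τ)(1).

τ(1) = 3, then σ(3) = 12; composing gives (σ ∘ τ)(1) = 12.

12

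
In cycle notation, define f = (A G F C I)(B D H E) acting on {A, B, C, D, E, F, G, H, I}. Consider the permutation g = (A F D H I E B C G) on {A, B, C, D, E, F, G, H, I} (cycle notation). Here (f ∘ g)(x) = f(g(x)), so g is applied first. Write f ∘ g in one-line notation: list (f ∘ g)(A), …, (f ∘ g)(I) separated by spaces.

(f ∘ g)(x) = f(g(x)). Computing each image: f(g(A)) = f(F) = C, f(g(B)) = f(C) = I, f(g(C)) = f(G) = F, f(g(D)) = f(H) = E, f(g(E)) = f(B) = D, f(g(F)) = f(D) = H, f(g(G)) = f(A) = G, f(g(H)) = f(I) = A, f(g(I)) = f(E) = B.
Hence f ∘ g = [C I F E D H G A B].

C I F E D H G A B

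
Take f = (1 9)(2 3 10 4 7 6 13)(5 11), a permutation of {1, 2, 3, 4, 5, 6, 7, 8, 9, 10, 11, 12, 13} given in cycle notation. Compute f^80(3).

3 lies in the 7-cycle (2 3 10 4 7 6 13).
Powers repeat with period 7 on this cycle, and 80 mod 7 = 3, so f^80(3) = f^3(3).
Stepping 3 places around the cycle: 3 → 10 → 4 → 7.

7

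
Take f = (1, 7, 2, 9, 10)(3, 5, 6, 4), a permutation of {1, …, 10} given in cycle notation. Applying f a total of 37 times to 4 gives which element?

4 lies in the 4-cycle (3, 5, 6, 4).
Powers repeat with period 4 on this cycle, and 37 mod 4 = 1, so f^37(4) = f^1(4).
Stepping 1 place around the cycle: 4 → 3.

3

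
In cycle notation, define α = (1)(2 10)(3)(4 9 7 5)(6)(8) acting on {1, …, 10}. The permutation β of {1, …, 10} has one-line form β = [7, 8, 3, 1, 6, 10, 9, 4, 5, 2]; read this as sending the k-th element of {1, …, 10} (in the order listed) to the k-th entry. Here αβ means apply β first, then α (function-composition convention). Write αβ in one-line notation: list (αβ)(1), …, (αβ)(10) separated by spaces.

5 8 3 1 6 2 7 9 4 10

(αβ)(x) = α(β(x)). Computing each image: α(β(1)) = α(7) = 5, α(β(2)) = α(8) = 8, α(β(3)) = α(3) = 3, α(β(4)) = α(1) = 1, α(β(5)) = α(6) = 6, α(β(6)) = α(10) = 2, α(β(7)) = α(9) = 7, α(β(8)) = α(4) = 9, α(β(9)) = α(5) = 4, α(β(10)) = α(2) = 10.
Hence αβ = [5 8 3 1 6 2 7 9 4 10].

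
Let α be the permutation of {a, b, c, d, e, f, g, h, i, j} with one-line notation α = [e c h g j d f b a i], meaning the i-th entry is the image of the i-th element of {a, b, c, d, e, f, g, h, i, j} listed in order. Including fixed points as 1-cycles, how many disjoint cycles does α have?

3

The cycle decomposition is (a, e, j, i)(b, c, h)(d, g, f), which has 3 cycles (counting 1-cycles).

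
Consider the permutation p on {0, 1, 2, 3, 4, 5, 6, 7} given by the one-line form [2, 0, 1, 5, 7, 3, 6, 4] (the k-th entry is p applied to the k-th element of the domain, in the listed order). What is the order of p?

6

Decomposing into disjoint cycles gives cycle lengths 3, 2, 2, 1.
The order is lcm(3, 2, 2) = 6.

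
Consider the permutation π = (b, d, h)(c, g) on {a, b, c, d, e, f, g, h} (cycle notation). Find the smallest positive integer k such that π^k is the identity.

The disjoint cycles have lengths 3, 2, 1, 1, 1.
The order is lcm(3, 2) = 6.

6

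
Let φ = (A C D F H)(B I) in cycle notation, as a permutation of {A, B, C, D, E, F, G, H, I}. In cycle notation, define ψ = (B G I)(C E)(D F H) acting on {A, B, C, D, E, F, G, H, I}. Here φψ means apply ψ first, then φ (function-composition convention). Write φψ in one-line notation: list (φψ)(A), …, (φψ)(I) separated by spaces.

Chase each element through ψ then φ: A → A → C; B → G → G; C → E → E; D → F → H; E → C → D; F → H → A; G → I → B; H → D → F; I → B → I.
So φψ in one-line form is C G E H D A B F I.

C G E H D A B F I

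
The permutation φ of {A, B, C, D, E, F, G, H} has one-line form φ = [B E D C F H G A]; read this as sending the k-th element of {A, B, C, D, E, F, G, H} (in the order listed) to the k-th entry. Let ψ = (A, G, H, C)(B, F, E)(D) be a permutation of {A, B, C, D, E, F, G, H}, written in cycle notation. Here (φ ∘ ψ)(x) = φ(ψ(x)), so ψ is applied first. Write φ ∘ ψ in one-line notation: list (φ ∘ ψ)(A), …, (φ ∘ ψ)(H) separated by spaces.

G H B C E F A D

For each element, apply ψ then φ: A → G → G; B → F → H; C → A → B; D → D → C; E → B → E; F → E → F; G → H → A; H → C → D.
Collecting the images, φ ∘ ψ = [G H B C E F A D].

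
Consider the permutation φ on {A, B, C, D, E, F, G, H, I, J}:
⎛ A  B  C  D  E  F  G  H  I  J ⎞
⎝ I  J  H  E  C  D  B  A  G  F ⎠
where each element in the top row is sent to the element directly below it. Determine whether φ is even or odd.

In disjoint-cycle form the cycle lengths are 10.
A cycle is odd iff its length is even; φ has 1 even-length cycle, so sgn(φ) = (−1)^1 and φ is odd.

odd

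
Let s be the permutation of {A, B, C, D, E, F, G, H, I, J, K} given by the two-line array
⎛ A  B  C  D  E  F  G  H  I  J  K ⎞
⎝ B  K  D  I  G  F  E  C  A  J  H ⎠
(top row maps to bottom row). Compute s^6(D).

C

Tracing D → I → … returns to D after 7 steps, so D lies in a 7-cycle (A, B, K, H, C, D, I).
Advancing 6 steps from D: D → I → A → B → K → H → C.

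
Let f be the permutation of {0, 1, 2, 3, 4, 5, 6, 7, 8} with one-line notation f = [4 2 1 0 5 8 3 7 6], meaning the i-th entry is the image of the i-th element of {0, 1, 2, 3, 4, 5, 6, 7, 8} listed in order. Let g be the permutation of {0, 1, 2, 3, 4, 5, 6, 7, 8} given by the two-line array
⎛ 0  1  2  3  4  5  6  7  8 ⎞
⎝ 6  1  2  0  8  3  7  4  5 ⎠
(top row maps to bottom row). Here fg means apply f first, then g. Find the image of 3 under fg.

6

(fg)(3) = g(f(3)). f(3) = 0, then g(0) = 6. So (fg)(3) = 6.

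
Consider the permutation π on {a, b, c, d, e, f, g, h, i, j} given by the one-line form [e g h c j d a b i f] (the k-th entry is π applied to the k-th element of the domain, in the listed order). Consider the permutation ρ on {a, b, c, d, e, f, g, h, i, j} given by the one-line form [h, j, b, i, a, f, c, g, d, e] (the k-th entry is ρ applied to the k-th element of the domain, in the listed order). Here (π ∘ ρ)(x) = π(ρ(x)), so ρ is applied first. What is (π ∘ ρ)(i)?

(π ∘ ρ)(i) = π(ρ(i)). ρ(i) = d, then π(d) = c. So (π ∘ ρ)(i) = c.

c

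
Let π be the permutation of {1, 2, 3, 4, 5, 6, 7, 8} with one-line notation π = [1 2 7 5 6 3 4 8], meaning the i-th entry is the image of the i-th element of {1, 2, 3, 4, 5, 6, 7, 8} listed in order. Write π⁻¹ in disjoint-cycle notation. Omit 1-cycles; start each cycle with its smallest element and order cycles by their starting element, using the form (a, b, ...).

The cycle decomposition of π is (3, 7, 4, 5, 6).
Reversing each cycle (and rotating so the smallest element leads) gives π⁻¹ = (3, 6, 5, 4, 7).

(3, 6, 5, 4, 7)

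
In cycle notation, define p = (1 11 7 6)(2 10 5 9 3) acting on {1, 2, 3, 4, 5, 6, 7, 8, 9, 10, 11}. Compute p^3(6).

7

6 lies in the 4-cycle (1 11 7 6).
Advancing 3 steps from 6: 6 → 1 → 11 → 7.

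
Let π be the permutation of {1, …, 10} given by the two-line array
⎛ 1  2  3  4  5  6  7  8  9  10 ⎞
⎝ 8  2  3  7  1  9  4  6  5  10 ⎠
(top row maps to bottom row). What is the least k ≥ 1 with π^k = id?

Decomposing into disjoint cycles gives cycle lengths 5, 2, 1, 1, 1.
The order is lcm(5, 2) = 10.

10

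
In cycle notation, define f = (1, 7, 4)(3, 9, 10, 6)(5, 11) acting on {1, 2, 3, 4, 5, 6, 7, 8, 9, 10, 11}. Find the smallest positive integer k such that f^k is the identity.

12

The disjoint cycles have lengths 4, 3, 2, 1, 1.
The order is lcm(4, 3, 2) = 12.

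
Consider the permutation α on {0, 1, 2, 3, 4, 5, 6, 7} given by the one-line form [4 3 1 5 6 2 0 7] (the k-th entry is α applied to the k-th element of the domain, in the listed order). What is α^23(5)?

3

Tracing 5 → 2 → … returns to 5 after 4 steps, so 5 lies in a 4-cycle (1, 3, 5, 2).
On a 4-cycle, α^4 is the identity, so α^23 = α^3 there (23 ≡ 3 mod 4).
Advancing 3 steps from 5: 5 → 2 → 1 → 3.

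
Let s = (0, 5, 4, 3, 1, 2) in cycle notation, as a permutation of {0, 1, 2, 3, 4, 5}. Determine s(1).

2

Within (0, 5, 4, 3, 1, 2), 1 ↦ 2.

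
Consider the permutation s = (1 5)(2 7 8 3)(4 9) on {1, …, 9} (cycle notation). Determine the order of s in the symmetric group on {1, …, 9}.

The cycle type of s is (4, 2, 2, 1).
Since disjoint cycles commute, ord(s) = lcm(4, 2, 2) = 4.

4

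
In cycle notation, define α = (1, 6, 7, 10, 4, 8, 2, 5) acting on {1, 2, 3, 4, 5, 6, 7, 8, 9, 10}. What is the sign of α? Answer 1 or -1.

-1

The cycle lengths are 8, 1, 1.
A cycle of length ℓ contributes ℓ−1 transpositions, so α is a product of 7 transpositions — odd.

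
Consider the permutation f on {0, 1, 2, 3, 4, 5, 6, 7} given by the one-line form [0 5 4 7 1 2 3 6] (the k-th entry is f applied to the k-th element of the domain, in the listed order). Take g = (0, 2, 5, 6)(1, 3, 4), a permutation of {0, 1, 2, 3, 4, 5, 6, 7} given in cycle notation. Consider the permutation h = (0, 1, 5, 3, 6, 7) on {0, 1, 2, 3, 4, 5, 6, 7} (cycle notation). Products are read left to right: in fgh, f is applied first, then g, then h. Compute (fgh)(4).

6

(fgh)(4) = h(g(f(4))). f(4) = 1, then g(1) = 3, then h(3) = 6, so the result is 6.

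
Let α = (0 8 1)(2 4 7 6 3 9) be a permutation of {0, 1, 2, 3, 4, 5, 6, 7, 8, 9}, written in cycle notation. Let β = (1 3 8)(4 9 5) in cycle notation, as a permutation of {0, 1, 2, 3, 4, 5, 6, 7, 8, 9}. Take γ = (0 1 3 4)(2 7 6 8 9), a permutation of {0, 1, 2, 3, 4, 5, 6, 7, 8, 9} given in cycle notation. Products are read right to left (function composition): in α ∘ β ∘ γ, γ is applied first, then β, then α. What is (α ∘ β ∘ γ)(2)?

6

Apply the permutations in order: γ(2) = 7, then β(7) = 7, then α(7) = 6. So (α ∘ β ∘ γ)(2) = 6.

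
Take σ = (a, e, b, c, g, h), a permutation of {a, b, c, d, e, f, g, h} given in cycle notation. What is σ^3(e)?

g

e lies in the 6-cycle (a, e, b, c, g, h).
Advancing 3 steps from e: e → b → c → g.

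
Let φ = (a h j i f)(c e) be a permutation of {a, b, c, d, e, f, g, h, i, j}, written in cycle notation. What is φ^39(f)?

f lies in the 5-cycle (a h j i f).
On a 5-cycle, φ^5 is the identity, so φ^39 = φ^4 there (39 ≡ 4 mod 5).
Advancing 4 steps from f: f → a → h → j → i.

i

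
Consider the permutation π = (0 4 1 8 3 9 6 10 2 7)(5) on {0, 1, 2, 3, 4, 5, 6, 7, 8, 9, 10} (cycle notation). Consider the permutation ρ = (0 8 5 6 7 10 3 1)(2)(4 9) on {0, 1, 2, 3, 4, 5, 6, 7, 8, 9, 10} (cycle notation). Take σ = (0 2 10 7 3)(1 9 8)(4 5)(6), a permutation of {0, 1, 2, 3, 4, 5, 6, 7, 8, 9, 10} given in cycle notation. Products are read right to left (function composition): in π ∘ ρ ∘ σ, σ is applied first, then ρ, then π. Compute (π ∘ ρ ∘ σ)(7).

8

(π ∘ ρ ∘ σ)(7) = π(ρ(σ(7))). σ(7) = 3, then ρ(3) = 1, then π(1) = 8, so the result is 8.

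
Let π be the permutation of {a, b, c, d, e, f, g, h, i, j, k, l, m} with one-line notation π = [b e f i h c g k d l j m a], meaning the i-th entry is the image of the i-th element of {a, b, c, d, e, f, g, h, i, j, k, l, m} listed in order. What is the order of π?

The disjoint-cycle form of π has cycle lengths 8, 2, 2, 1.
The order is lcm(8, 2, 2) = 8.

8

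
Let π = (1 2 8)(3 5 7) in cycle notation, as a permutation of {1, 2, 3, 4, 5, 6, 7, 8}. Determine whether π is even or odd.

even

The cycle lengths are 3, 3, 1, 1.
A cycle is odd iff its length is even; π has 0 even-length cycles, so sgn(π) = (−1)^0 and π is even.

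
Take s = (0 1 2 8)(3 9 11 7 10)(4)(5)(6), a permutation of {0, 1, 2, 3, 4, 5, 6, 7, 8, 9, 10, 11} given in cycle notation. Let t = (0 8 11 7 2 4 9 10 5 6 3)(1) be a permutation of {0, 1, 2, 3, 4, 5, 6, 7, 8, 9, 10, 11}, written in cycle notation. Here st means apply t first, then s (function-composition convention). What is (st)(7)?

8

(st)(7) = s(t(7)). t(7) = 2, then s(2) = 8. So (st)(7) = 8.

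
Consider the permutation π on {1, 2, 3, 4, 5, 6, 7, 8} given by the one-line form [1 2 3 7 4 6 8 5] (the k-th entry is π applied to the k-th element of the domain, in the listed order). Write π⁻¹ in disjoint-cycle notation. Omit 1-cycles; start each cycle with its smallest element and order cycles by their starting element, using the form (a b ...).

(4 5 8 7)

The cycle decomposition of π is (4 7 8 5).
The inverse reverses every cycle; in canonical form, π⁻¹ = (4 5 8 7).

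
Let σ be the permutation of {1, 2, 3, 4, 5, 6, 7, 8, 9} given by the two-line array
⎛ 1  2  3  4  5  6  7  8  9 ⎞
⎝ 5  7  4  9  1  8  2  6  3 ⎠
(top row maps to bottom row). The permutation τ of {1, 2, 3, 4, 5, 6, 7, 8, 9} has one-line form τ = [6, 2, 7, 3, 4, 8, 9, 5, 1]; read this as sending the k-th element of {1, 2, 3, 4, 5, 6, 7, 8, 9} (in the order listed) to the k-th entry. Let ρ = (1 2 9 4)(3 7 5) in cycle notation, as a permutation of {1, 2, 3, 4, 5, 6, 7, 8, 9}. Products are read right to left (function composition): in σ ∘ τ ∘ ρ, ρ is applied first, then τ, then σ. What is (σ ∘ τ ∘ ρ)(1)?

7

Apply the permutations in order: ρ(1) = 2, then τ(2) = 2, then σ(2) = 7. So (σ ∘ τ ∘ ρ)(1) = 7.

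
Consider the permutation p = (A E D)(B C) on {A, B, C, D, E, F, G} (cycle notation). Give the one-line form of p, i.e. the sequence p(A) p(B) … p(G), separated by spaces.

E C B A D F G

Reading each image from the cycles: A→E, B→C, C→B, D→A, E→D, F→F, G→G.
So the one-line form is E C B A D F G.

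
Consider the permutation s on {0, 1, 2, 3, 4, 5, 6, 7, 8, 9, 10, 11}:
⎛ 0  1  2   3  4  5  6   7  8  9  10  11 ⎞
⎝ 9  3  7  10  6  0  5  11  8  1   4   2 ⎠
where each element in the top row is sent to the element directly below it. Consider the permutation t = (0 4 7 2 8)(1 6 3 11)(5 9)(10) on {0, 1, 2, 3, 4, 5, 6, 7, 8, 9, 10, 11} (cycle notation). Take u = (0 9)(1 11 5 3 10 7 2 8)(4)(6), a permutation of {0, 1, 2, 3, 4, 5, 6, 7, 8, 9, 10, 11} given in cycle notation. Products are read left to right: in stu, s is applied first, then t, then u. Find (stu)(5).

4

Apply the permutations in order: s(5) = 0, then t(0) = 4, then u(4) = 4. So (stu)(5) = 4.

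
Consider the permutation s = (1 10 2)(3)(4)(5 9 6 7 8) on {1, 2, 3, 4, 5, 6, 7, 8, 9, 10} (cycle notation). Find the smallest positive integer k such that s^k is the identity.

The cycle type of s is (5, 3, 1, 1).
The order is lcm(5, 3) = 15.

15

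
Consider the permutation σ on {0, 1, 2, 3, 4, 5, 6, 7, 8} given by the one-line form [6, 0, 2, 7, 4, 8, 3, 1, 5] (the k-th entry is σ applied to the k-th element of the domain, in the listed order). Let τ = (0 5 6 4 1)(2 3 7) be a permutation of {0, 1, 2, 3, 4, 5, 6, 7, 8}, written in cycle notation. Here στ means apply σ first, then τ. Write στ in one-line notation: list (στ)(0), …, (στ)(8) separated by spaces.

For each element, apply σ then τ: 0 → 6 → 4; 1 → 0 → 5; 2 → 2 → 3; 3 → 7 → 2; 4 → 4 → 1; 5 → 8 → 8; 6 → 3 → 7; 7 → 1 → 0; 8 → 5 → 6.
Collecting the images, στ = [4 5 3 2 1 8 7 0 6].

4 5 3 2 1 8 7 0 6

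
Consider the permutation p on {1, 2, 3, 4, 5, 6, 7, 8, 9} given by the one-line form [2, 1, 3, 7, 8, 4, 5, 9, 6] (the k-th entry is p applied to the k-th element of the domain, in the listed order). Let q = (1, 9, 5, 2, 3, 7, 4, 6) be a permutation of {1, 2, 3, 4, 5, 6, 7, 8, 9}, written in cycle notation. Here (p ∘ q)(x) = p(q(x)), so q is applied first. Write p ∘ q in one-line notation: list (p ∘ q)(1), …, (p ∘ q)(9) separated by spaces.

(p ∘ q)(x) = p(q(x)). Computing each image: p(q(1)) = p(9) = 6, p(q(2)) = p(3) = 3, p(q(3)) = p(7) = 5, p(q(4)) = p(6) = 4, p(q(5)) = p(2) = 1, p(q(6)) = p(1) = 2, p(q(7)) = p(4) = 7, p(q(8)) = p(8) = 9, p(q(9)) = p(5) = 8.
Hence p ∘ q = [6 3 5 4 1 2 7 9 8].

6 3 5 4 1 2 7 9 8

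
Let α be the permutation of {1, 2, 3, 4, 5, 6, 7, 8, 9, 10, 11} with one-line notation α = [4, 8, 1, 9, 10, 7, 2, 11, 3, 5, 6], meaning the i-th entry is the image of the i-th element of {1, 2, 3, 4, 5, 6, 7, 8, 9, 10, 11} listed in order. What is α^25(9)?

Tracing 9 → 3 → … returns to 9 after 4 steps, so 9 lies in a 4-cycle (1 4 9 3).
On a 4-cycle, α^4 is the identity, so α^25 = α^1 there (25 ≡ 1 mod 4).
Stepping 1 place around the cycle: 9 → 3.

3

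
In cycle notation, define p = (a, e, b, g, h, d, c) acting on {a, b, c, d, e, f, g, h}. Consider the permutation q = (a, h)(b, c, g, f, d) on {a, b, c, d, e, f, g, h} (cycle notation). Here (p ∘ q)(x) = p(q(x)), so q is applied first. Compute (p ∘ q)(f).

c

(p ∘ q)(f) = p(q(f)). q(f) = d, then p(d) = c. So (p ∘ q)(f) = c.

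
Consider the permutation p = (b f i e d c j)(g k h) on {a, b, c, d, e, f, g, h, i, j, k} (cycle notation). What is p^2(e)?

e lies in the 7-cycle (b f i e d c j).
Advancing 2 steps from e: e → d → c.

c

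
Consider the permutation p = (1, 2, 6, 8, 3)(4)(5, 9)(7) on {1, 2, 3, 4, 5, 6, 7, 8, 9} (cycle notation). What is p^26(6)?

8

6 lies in the 5-cycle (1, 2, 6, 8, 3).
Since the cycle has length 5, p^26 acts on it the same as p^1 (26 mod 5 = 1).
Advancing 1 step from 6: 6 → 8.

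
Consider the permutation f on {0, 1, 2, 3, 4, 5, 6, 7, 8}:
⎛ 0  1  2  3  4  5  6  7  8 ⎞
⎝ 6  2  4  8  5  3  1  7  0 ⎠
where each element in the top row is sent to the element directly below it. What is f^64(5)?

5

Tracing 5 → 3 → … returns to 5 after 8 steps, so 5 lies in an 8-cycle (0, 6, 1, 2, 4, 5, 3, 8).
On an 8-cycle, f^8 is the identity, so f^64 = f^0 there (64 ≡ 0 mod 8).
So f^64(5) = 5.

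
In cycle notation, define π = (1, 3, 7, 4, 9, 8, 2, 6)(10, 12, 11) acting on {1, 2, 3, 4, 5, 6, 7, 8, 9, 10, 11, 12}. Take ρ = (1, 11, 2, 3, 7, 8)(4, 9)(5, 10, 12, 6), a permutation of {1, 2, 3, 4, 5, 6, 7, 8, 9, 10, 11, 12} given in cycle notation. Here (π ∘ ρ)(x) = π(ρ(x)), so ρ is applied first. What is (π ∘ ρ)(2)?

ρ(2) = 3, then π(3) = 7; composing gives (π ∘ ρ)(2) = 7.

7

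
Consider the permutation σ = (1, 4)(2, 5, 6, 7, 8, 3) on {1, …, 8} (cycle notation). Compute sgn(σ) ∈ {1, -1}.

1

The cycle lengths are 6, 2.
A cycle of length ℓ contributes ℓ−1 transpositions, so σ is a product of 5 + 1 = 6 transpositions — even.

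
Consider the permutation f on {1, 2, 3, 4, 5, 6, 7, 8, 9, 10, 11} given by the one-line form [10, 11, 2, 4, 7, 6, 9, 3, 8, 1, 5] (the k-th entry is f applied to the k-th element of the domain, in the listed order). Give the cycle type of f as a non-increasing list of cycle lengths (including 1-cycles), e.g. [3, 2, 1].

[7, 2, 1, 1]

The disjoint cycles are (1 10)(2 11 5 7 9 8 3)(4)(6), with lengths 7, 2, 1, 1 in non-increasing order.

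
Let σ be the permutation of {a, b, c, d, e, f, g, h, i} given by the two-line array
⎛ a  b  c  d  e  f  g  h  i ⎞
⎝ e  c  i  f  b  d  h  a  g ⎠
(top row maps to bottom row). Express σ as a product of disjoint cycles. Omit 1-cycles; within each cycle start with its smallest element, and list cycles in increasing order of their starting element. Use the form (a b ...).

Iterating σ from a gives a → e → b → c → i → g → h → a; that is the 7-cycle (a e b c i g h).
Continuing from each remaining unvisited element yields (a e b c i g h)(d f).

(a e b c i g h)(d f)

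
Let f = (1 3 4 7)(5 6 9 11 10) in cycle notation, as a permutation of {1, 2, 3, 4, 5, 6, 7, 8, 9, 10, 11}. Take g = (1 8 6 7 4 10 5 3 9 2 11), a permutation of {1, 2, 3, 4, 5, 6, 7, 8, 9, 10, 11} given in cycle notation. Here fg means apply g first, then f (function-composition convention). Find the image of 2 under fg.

10

(fg)(2) = f(g(2)). g(2) = 11, then f(11) = 10. So (fg)(2) = 10.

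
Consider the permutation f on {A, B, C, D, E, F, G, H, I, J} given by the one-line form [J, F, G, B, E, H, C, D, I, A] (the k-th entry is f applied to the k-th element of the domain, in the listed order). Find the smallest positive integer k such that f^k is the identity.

The disjoint-cycle form of f has cycle lengths 4, 2, 2, 1, 1.
Since disjoint cycles commute, ord(f) = lcm(4, 2, 2) = 4.

4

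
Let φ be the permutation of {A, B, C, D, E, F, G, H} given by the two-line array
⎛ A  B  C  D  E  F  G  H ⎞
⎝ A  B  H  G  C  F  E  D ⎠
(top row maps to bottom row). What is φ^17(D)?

E

Tracing D → G → … returns to D after 5 steps, so D lies in a 5-cycle (C, H, D, G, E).
On a 5-cycle, φ^5 is the identity, so φ^17 = φ^2 there (17 ≡ 2 mod 5).
Advancing 2 steps from D: D → G → E.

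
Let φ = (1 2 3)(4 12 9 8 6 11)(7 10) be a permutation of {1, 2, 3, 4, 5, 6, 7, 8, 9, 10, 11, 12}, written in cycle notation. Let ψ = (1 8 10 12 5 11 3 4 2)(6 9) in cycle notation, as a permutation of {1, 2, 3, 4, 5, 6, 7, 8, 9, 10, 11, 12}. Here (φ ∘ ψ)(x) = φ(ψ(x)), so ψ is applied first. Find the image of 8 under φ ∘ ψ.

ψ(8) = 10, then φ(10) = 7; composing gives (φ ∘ ψ)(8) = 7.

7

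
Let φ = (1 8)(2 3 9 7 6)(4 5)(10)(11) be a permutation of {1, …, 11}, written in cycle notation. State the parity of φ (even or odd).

even

The cycle lengths are 5, 2, 2, 1, 1.
A cycle is odd iff its length is even; φ has 2 even-length cycles, so sgn(φ) = (−1)^2 and φ is even.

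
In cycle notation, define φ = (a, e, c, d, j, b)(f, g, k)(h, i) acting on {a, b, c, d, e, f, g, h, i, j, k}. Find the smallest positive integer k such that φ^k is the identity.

6

The cycle type of φ is (6, 3, 2).
Since disjoint cycles commute, ord(φ) = lcm(6, 3, 2) = 6.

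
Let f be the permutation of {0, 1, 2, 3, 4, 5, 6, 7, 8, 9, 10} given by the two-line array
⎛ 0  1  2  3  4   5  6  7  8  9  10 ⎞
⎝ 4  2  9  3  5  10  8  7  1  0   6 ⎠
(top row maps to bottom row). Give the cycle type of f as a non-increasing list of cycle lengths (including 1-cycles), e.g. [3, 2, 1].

The disjoint cycles are (0 4 5 10 6 8 1 2 9)(3)(7), with lengths 9, 1, 1 in non-increasing order.

[9, 1, 1]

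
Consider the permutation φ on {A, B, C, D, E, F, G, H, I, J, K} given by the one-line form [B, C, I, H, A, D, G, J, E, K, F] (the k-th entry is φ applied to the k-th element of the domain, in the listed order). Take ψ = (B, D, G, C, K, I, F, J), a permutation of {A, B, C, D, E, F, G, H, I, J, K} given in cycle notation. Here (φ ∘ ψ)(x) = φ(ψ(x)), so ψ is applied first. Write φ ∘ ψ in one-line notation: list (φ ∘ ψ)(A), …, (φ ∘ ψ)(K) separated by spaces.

B H F G A K I J D C E

(φ ∘ ψ)(x) = φ(ψ(x)). Computing each image: φ(ψ(A)) = φ(A) = B, φ(ψ(B)) = φ(D) = H, φ(ψ(C)) = φ(K) = F, φ(ψ(D)) = φ(G) = G, φ(ψ(E)) = φ(E) = A, φ(ψ(F)) = φ(J) = K, φ(ψ(G)) = φ(C) = I, φ(ψ(H)) = φ(H) = J, φ(ψ(I)) = φ(F) = D, φ(ψ(J)) = φ(B) = C, φ(ψ(K)) = φ(I) = E.
Hence φ ∘ ψ = [B H F G A K I J D C E].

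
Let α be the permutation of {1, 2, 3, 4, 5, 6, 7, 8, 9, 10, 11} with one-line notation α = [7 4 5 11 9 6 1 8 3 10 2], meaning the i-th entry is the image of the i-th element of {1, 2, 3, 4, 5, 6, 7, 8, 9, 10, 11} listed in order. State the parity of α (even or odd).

In disjoint-cycle form the cycle lengths are 3, 3, 2, 1, 1, 1.
A cycle is odd iff its length is even; α has 1 even-length cycle, so sgn(α) = (−1)^1 and α is odd.

odd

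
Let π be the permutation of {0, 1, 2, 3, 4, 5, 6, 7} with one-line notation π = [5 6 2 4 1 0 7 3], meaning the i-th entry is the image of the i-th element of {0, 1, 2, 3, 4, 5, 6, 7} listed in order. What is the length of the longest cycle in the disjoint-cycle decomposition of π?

5

Decomposing into disjoint cycles gives (0, 5)(1, 6, 7, 3, 4); the longest has length 5.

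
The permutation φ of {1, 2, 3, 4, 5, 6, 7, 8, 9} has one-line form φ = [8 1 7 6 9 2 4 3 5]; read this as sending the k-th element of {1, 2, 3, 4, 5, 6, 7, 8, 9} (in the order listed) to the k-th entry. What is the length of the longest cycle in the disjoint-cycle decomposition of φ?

7

Decomposing into disjoint cycles gives (1, 8, 3, 7, 4, 6, 2)(5, 9); the longest has length 7.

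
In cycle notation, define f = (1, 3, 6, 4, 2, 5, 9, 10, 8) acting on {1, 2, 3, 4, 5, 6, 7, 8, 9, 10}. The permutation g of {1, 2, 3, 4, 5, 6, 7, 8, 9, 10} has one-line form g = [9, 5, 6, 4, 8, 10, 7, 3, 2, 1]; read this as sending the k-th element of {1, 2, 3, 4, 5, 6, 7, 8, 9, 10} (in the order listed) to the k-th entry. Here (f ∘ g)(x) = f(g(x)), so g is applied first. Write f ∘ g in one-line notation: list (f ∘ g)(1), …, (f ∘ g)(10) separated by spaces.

(f ∘ g)(x) = f(g(x)). Computing each image: f(g(1)) = f(9) = 10, f(g(2)) = f(5) = 9, f(g(3)) = f(6) = 4, f(g(4)) = f(4) = 2, f(g(5)) = f(8) = 1, f(g(6)) = f(10) = 8, f(g(7)) = f(7) = 7, f(g(8)) = f(3) = 6, f(g(9)) = f(2) = 5, f(g(10)) = f(1) = 3.
Hence f ∘ g = [10 9 4 2 1 8 7 6 5 3].

10 9 4 2 1 8 7 6 5 3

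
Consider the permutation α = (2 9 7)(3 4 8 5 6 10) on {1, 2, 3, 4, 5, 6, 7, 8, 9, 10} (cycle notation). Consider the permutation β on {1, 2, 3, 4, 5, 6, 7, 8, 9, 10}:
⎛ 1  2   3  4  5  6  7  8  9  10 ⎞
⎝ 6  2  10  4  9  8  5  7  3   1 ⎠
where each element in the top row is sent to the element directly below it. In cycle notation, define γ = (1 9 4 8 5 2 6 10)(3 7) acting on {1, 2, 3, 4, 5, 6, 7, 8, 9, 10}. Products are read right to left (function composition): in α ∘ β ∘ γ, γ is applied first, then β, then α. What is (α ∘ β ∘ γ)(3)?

6

Apply the permutations in order: γ(3) = 7, then β(7) = 5, then α(5) = 6. So (α ∘ β ∘ γ)(3) = 6.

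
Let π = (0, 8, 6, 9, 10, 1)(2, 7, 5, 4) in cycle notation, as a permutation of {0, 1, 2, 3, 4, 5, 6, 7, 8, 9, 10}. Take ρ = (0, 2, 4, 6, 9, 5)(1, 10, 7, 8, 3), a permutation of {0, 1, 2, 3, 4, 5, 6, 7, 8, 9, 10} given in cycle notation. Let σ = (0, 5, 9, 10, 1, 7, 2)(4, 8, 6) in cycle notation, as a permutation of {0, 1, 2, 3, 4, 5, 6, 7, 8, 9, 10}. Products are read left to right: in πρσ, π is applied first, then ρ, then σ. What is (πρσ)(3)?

7

(πρσ)(3) = σ(ρ(π(3))). π(3) = 3, then ρ(3) = 1, then σ(1) = 7, so the result is 7.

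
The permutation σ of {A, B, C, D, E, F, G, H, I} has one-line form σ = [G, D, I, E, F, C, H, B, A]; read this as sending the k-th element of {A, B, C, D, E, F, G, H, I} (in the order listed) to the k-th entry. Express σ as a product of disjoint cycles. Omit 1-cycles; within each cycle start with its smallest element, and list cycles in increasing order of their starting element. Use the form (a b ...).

From A: A → G → H → B → D → E → F → C → I → A, closing the cycle (A G H B D E F C I).
Repeating from the next unused element and collecting all non-trivial cycles gives (A G H B D E F C I).

(A G H B D E F C I)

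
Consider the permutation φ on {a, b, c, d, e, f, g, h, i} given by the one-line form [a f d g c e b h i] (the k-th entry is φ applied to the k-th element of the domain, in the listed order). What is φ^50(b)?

Tracing b → f → … returns to b after 6 steps, so b lies in a 6-cycle (b, f, e, c, d, g).
On a 6-cycle, φ^6 is the identity, so φ^50 = φ^2 there (50 ≡ 2 mod 6).
Stepping 2 places around the cycle: b → f → e.

e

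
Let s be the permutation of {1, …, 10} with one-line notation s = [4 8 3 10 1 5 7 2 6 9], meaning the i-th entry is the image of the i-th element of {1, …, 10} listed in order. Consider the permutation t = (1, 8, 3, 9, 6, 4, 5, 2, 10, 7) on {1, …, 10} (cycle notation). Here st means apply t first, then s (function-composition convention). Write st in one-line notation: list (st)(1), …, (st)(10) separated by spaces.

2 9 6 1 8 10 4 3 5 7

Chase each element through t then s: 1 → 8 → 2; 2 → 10 → 9; 3 → 9 → 6; 4 → 5 → 1; 5 → 2 → 8; 6 → 4 → 10; 7 → 1 → 4; 8 → 3 → 3; 9 → 6 → 5; 10 → 7 → 7.
So st in one-line form is 2 9 6 1 8 10 4 3 5 7.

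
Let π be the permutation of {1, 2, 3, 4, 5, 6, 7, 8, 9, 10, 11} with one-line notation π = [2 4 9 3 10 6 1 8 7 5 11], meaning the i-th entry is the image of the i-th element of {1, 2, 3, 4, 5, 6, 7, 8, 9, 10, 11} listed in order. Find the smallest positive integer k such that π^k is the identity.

The disjoint-cycle form of π has cycle lengths 6, 2, 1, 1, 1.
Since disjoint cycles commute, ord(π) = lcm(6, 2) = 6.

6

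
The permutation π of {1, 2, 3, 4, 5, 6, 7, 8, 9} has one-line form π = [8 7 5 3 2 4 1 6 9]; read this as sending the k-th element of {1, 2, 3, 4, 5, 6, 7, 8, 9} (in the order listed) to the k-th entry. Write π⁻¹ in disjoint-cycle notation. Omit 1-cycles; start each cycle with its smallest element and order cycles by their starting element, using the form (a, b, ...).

The cycle decomposition of π is (1, 8, 6, 4, 3, 5, 2, 7).
Reversing each cycle (and rotating so the smallest element leads) gives π⁻¹ = (1, 7, 2, 5, 3, 4, 6, 8).

(1, 7, 2, 5, 3, 4, 6, 8)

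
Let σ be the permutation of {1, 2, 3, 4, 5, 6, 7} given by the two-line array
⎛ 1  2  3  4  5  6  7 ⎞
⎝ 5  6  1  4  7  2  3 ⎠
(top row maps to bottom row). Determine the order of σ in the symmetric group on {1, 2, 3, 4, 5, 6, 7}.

Writing σ as disjoint cycles, the cycle lengths are 4, 2, 1.
The order of σ is the least common multiple of its cycle lengths: lcm(4, 2) = 4.

4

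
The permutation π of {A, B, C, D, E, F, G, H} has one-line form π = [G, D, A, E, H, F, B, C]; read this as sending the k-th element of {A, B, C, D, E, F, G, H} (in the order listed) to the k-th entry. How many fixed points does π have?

The fixed points (elements with π(x) = x) are {F}, so there is 1.

1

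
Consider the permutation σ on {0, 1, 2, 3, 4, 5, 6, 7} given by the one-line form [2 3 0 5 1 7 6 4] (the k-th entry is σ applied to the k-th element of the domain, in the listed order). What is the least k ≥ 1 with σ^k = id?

10

The disjoint-cycle form of σ has cycle lengths 5, 2, 1.
The order of σ is the least common multiple of its cycle lengths: lcm(5, 2) = 10.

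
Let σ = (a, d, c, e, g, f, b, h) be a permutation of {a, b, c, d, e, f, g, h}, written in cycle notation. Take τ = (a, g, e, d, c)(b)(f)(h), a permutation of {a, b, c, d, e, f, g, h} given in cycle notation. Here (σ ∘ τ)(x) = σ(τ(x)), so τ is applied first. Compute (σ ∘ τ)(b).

τ(b) = b, then σ(b) = h; composing gives (σ ∘ τ)(b) = h.

h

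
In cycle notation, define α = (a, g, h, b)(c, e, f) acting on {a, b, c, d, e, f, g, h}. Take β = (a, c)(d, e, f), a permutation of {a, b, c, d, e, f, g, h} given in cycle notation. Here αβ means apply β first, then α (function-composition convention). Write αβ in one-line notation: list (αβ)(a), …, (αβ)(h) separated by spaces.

Chase each element through β then α: a → c → e; b → b → a; c → a → g; d → e → f; e → f → c; f → d → d; g → g → h; h → h → b.
Collecting the images, αβ = [e a g f c d h b].

e a g f c d h b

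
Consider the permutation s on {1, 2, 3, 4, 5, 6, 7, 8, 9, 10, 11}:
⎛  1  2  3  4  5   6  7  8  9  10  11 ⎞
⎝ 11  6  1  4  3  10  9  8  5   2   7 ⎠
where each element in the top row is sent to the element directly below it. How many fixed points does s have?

2

The fixed points (elements with s(x) = x) are {4, 8}, so there are 2.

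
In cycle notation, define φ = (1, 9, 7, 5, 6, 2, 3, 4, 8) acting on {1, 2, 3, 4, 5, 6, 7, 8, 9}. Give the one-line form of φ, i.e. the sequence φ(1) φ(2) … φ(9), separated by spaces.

Reading each image from the cycles: 1→9, 2→3, 3→4, 4→8, 5→6, 6→2, 7→5, 8→1, 9→7.
So the one-line form is 9 3 4 8 6 2 5 1 7.

9 3 4 8 6 2 5 1 7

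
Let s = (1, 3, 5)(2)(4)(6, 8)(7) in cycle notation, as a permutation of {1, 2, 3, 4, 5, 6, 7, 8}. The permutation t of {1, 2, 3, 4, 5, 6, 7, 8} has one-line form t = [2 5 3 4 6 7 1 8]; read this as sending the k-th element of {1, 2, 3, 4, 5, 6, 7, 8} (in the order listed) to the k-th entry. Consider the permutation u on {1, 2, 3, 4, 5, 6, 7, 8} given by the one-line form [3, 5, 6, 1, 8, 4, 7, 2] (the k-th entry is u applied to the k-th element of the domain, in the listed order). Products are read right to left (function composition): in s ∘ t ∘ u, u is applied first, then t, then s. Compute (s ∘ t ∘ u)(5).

6

Chase 5: u(5) = 8; t(8) = 8; s(8) = 6. Hence (s ∘ t ∘ u)(5) = 6.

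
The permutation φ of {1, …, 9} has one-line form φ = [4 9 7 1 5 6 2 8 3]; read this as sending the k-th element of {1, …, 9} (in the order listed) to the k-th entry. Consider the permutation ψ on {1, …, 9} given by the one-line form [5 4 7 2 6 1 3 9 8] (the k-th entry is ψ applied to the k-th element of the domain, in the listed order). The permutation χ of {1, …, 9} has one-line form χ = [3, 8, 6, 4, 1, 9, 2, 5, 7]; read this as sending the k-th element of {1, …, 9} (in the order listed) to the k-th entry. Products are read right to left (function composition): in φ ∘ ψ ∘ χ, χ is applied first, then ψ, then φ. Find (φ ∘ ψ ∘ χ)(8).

(φ ∘ ψ ∘ χ)(8) = φ(ψ(χ(8))). χ(8) = 5, then ψ(5) = 6, then φ(6) = 6, so the result is 6.

6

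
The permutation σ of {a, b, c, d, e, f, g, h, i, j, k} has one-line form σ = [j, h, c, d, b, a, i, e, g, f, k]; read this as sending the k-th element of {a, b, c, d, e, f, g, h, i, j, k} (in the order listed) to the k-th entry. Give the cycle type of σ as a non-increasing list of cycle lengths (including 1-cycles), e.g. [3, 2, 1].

[3, 3, 2, 1, 1, 1]

The disjoint cycles are (a j f)(b h e)(c)(d)(g i)(k), with lengths 3, 3, 2, 1, 1, 1 in non-increasing order.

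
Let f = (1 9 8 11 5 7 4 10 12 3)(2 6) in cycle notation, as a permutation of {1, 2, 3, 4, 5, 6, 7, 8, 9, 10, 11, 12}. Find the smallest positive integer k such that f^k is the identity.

The disjoint cycles have lengths 10, 2.
Since disjoint cycles commute, ord(f) = lcm(10, 2) = 10.

10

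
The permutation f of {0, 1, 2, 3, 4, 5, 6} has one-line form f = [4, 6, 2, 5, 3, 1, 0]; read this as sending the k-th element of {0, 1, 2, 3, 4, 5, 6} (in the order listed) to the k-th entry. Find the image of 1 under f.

6

1 is element number 2 of the domain, and entry number 2 of the one-line form is 6, so f(1) = 6.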